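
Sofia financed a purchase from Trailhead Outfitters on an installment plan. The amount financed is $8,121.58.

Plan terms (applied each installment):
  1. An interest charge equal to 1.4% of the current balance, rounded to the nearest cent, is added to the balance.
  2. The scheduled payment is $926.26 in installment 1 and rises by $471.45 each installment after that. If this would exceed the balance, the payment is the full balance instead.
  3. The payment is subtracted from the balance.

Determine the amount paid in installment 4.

# | Opening | Interest | Payment | End bal
1 | $8,121.58 | $113.70 | $926.26 | $7,309.02
2 | $7,309.02 | $102.33 | $1,397.71 | $6,013.64
3 | $6,013.64 | $84.19 | $1,869.16 | $4,228.67
4 | $4,228.67 | $59.20 | $2,340.61 | $1,947.26

$2,340.61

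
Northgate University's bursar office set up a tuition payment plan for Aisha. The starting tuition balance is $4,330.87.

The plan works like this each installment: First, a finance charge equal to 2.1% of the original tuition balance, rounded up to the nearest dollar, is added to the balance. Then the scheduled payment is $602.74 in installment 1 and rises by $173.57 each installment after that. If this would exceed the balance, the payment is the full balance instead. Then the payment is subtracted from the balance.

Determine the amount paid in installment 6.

$127.47

Installment 1: $4,330.87 +$91.00 interest = $4,421.87; pay $602.74 → $3,819.13
Installment 2: $3,819.13 +$91.00 interest = $3,910.13; pay $776.31 → $3,133.82
Installment 3: $3,133.82 +$91.00 interest = $3,224.82; pay $949.88 → $2,274.94
Installment 4: $2,274.94 +$91.00 interest = $2,365.94; pay $1,123.45 → $1,242.49
Installment 5: $1,242.49 +$91.00 interest = $1,333.49; pay $1,297.02 → $36.47
Installment 6: $36.47 +$91.00 interest = $127.47; pay $127.47 → $0.00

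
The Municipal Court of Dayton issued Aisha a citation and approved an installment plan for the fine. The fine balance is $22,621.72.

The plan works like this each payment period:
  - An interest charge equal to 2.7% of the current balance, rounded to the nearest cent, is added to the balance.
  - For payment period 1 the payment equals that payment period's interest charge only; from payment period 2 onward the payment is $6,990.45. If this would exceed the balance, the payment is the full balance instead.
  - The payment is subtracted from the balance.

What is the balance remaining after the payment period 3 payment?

Payment period 1: opening $22,621.72; interest $610.79 → $23,232.51; payment $610.79; balance $22,621.72
Payment period 2: opening $22,621.72; interest $610.79 → $23,232.51; payment $6,990.45; balance $16,242.06
Payment period 3: opening $16,242.06; interest $438.54 → $16,680.60; payment $6,990.45; balance $9,690.15

$9,690.15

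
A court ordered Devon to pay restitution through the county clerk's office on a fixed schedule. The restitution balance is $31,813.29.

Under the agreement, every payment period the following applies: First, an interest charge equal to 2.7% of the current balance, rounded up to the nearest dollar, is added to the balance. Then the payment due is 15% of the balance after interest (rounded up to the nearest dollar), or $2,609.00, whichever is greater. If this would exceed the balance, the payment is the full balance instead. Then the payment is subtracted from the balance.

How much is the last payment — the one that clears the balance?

$2,234.29

# | Opening | Interest | Payment | End bal
1 | $31,813.29 | $859.00 | $4,901.00 | $27,771.29
2 | $27,771.29 | $750.00 | $4,279.00 | $24,242.29
3 | $24,242.29 | $655.00 | $3,735.00 | $21,162.29
4 | $21,162.29 | $572.00 | $3,261.00 | $18,473.29
5 | $18,473.29 | $499.00 | $2,846.00 | $16,126.29
6 | $16,126.29 | $436.00 | $2,609.00 | $13,953.29
7 | $13,953.29 | $377.00 | $2,609.00 | $11,721.29
8 | $11,721.29 | $317.00 | $2,609.00 | $9,429.29
9 | $9,429.29 | $255.00 | $2,609.00 | $7,075.29
10 | $7,075.29 | $192.00 | $2,609.00 | $4,658.29
11 | $4,658.29 | $126.00 | $2,609.00 | $2,175.29
12 | $2,175.29 | $59.00 | $2,234.29 | $0.00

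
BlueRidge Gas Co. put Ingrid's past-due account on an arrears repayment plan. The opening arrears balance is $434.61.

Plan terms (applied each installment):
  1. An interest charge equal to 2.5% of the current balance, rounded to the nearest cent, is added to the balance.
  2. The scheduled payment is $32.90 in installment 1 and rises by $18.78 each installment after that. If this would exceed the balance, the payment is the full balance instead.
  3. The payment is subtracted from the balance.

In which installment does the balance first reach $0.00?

Installment 1: opening $434.61; interest $10.87 → $445.48; payment $32.90; balance $412.58
Installment 2: opening $412.58; interest $10.31 → $422.89; payment $51.68; balance $371.21
Installment 3: opening $371.21; interest $9.28 → $380.49; payment $70.46; balance $310.03
Installment 4: opening $310.03; interest $7.75 → $317.78; payment $89.24; balance $228.54
Installment 5: opening $228.54; interest $5.71 → $234.25; payment $108.02; balance $126.23
Installment 6: opening $126.23; interest $3.16 → $129.39; payment $126.80; balance $2.59
Installment 7: opening $2.59; interest $0.06 → $2.65; payment $2.65; balance $0.00
Balance reaches $0.00 in installment 7.

7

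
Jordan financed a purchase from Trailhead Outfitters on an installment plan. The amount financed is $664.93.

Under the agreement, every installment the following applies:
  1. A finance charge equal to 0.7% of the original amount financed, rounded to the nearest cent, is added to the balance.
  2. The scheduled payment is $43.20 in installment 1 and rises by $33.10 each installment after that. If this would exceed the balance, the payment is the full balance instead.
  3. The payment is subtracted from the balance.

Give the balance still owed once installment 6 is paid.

$0.00

Installment 1: $664.93 +$4.65 interest = $669.58; pay $43.20 → $626.38
Installment 2: $626.38 +$4.65 interest = $631.03; pay $76.30 → $554.73
Installment 3: $554.73 +$4.65 interest = $559.38; pay $109.40 → $449.98
Installment 4: $449.98 +$4.65 interest = $454.63; pay $142.50 → $312.13
Installment 5: $312.13 +$4.65 interest = $316.78; pay $175.60 → $141.18
Installment 6: $141.18 +$4.65 interest = $145.83; pay $145.83 → $0.00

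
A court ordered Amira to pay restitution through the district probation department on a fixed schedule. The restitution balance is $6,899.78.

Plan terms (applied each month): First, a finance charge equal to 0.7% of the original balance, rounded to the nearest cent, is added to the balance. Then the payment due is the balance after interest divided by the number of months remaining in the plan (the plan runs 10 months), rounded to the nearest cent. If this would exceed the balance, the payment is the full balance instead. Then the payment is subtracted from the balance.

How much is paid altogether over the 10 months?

Month 1: $6,899.78 +$48.30 interest = $6,948.08; pay $694.81 → $6,253.27
Month 2: $6,253.27 +$48.30 interest = $6,301.57; pay $700.17 → $5,601.40
Month 3: $5,601.40 +$48.30 interest = $5,649.70; pay $706.21 → $4,943.49
Month 4: $4,943.49 +$48.30 interest = $4,991.79; pay $713.11 → $4,278.68
Month 5: $4,278.68 +$48.30 interest = $4,326.98; pay $721.16 → $3,605.82
Month 6: $3,605.82 +$48.30 interest = $3,654.12; pay $730.82 → $2,923.30
Month 7: $2,923.30 +$48.30 interest = $2,971.60; pay $742.90 → $2,228.70
Month 8: $2,228.70 +$48.30 interest = $2,277.00; pay $759.00 → $1,518.00
Month 9: $1,518.00 +$48.30 interest = $1,566.30; pay $783.15 → $783.15
Month 10: $783.15 +$48.30 interest = $831.45; pay $831.45 → $0.00
Total paid: $7,382.78

$7,382.78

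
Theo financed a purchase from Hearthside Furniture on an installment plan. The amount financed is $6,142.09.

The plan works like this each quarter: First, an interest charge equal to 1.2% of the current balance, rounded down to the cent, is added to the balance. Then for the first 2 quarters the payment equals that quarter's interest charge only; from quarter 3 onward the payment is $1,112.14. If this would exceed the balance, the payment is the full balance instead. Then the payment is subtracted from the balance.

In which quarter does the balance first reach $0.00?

# | Opening | Interest | Payment | End bal
1 | $6,142.09 | $73.70 | $73.70 | $6,142.09
2 | $6,142.09 | $73.70 | $73.70 | $6,142.09
3 | $6,142.09 | $73.70 | $1,112.14 | $5,103.65
4 | $5,103.65 | $61.24 | $1,112.14 | $4,052.75
5 | $4,052.75 | $48.63 | $1,112.14 | $2,989.24
6 | $2,989.24 | $35.87 | $1,112.14 | $1,912.97
7 | $1,912.97 | $22.95 | $1,112.14 | $823.78
8 | $823.78 | $9.88 | $833.66 | $0.00
Balance reaches $0.00 in quarter 8.

8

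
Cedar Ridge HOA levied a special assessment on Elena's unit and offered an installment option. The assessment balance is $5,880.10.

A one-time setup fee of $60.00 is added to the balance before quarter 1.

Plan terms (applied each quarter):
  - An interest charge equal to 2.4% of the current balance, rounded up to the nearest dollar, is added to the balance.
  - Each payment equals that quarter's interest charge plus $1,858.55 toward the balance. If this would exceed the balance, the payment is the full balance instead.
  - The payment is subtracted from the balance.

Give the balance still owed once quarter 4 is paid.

$0.00

Quarter 1: $5,940.10 +$143.00 interest = $6,083.10; pay $2,001.55 → $4,081.55
Quarter 2: $4,081.55 +$98.00 interest = $4,179.55; pay $1,956.55 → $2,223.00
Quarter 3: $2,223.00 +$54.00 interest = $2,277.00; pay $1,912.55 → $364.45
Quarter 4: $364.45 +$9.00 interest = $373.45; pay $373.45 → $0.00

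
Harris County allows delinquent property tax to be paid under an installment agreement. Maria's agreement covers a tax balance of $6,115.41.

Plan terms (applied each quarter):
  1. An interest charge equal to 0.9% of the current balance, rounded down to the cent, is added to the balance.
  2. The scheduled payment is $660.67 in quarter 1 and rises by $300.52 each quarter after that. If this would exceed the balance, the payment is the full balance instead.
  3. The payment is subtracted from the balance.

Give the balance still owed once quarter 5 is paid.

# | Opening | Interest | Payment | End bal
1 | $6,115.41 | $55.03 | $660.67 | $5,509.77
2 | $5,509.77 | $49.58 | $961.19 | $4,598.16
3 | $4,598.16 | $41.38 | $1,261.71 | $3,377.83
4 | $3,377.83 | $30.40 | $1,562.23 | $1,846.00
5 | $1,846.00 | $16.61 | $1,862.61 | $0.00

$0.00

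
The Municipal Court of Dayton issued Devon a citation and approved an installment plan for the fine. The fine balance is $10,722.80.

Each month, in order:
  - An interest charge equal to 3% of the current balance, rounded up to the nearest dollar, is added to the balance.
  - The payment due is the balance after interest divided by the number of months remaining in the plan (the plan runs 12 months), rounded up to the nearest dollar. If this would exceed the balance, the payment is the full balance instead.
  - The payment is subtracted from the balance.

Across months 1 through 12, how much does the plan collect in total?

Month 1: $10,722.80 +$322.00 interest = $11,044.80; pay $921.00 → $10,123.80
Month 2: $10,123.80 +$304.00 interest = $10,427.80; pay $948.00 → $9,479.80
Month 3: $9,479.80 +$285.00 interest = $9,764.80; pay $977.00 → $8,787.80
Month 4: $8,787.80 +$264.00 interest = $9,051.80; pay $1,006.00 → $8,045.80
Month 5: $8,045.80 +$242.00 interest = $8,287.80; pay $1,036.00 → $7,251.80
Month 6: $7,251.80 +$218.00 interest = $7,469.80; pay $1,068.00 → $6,401.80
Month 7: $6,401.80 +$193.00 interest = $6,594.80; pay $1,100.00 → $5,494.80
Month 8: $5,494.80 +$165.00 interest = $5,659.80; pay $1,132.00 → $4,527.80
Month 9: $4,527.80 +$136.00 interest = $4,663.80; pay $1,166.00 → $3,497.80
Month 10: $3,497.80 +$105.00 interest = $3,602.80; pay $1,201.00 → $2,401.80
Month 11: $2,401.80 +$73.00 interest = $2,474.80; pay $1,238.00 → $1,236.80
Month 12: $1,236.80 +$38.00 interest = $1,274.80; pay $1,274.80 → $0.00
Total paid: $13,067.80

$13,067.80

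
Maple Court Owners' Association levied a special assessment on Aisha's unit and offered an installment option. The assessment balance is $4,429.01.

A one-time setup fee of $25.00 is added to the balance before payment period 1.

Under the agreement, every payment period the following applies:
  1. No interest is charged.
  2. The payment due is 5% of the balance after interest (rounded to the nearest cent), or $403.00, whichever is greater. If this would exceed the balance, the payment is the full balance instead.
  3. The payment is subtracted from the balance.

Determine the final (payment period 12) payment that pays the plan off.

$21.01

# | Opening | Payment | End bal
1 | $4,454.01 | $403.00 | $4,051.01
2 | $4,051.01 | $403.00 | $3,648.01
3 | $3,648.01 | $403.00 | $3,245.01
4 | $3,245.01 | $403.00 | $2,842.01
5 | $2,842.01 | $403.00 | $2,439.01
6 | $2,439.01 | $403.00 | $2,036.01
7 | $2,036.01 | $403.00 | $1,633.01
8 | $1,633.01 | $403.00 | $1,230.01
9 | $1,230.01 | $403.00 | $827.01
10 | $827.01 | $403.00 | $424.01
11 | $424.01 | $403.00 | $21.01
12 | $21.01 | $21.01 | $0.00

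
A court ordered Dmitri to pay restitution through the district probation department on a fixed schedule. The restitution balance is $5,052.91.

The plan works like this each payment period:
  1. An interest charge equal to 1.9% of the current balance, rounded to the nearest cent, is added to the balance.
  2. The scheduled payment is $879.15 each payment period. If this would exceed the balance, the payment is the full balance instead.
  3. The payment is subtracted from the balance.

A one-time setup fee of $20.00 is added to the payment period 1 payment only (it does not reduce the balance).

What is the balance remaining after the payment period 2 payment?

$3,471.75

Payment period 1: opening $5,052.91; interest $96.01 → $5,148.92; payment $879.15 (+ $20.00 fee); balance $4,269.77
Payment period 2: opening $4,269.77; interest $81.13 → $4,350.90; payment $879.15; balance $3,471.75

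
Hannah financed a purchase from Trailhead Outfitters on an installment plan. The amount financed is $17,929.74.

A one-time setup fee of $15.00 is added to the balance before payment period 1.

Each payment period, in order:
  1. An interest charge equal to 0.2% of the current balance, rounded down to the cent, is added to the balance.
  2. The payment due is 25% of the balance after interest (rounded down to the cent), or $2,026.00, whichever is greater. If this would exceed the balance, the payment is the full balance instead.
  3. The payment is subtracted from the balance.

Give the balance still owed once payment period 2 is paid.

$10,134.33

Payment period 1: opening $17,944.74; interest $35.88 → $17,980.62; payment $4,495.15; balance $13,485.47
Payment period 2: opening $13,485.47; interest $26.97 → $13,512.44; payment $3,378.11; balance $10,134.33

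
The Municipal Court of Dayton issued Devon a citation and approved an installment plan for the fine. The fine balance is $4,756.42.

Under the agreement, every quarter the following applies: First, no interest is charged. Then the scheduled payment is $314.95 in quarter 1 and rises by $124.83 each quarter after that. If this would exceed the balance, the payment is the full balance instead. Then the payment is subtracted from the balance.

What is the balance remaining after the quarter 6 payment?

Quarter 1: opening $4,756.42; payment $314.95; balance $4,441.47
Quarter 2: opening $4,441.47; payment $439.78; balance $4,001.69
Quarter 3: opening $4,001.69; payment $564.61; balance $3,437.08
Quarter 4: opening $3,437.08; payment $689.44; balance $2,747.64
Quarter 5: opening $2,747.64; payment $814.27; balance $1,933.37
Quarter 6: opening $1,933.37; payment $939.10; balance $994.27

$994.27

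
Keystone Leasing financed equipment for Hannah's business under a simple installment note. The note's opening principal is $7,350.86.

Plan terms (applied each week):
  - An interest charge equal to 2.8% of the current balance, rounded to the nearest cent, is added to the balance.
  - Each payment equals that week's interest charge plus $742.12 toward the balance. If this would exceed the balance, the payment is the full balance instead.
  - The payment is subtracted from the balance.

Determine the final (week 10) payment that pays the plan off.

$690.59

Week 1: opening $7,350.86; interest $205.82 → $7,556.68; payment $947.94; balance $6,608.74
Week 2: opening $6,608.74; interest $185.04 → $6,793.78; payment $927.16; balance $5,866.62
Week 3: opening $5,866.62; interest $164.27 → $6,030.89; payment $906.39; balance $5,124.50
Week 4: opening $5,124.50; interest $143.49 → $5,267.99; payment $885.61; balance $4,382.38
Week 5: opening $4,382.38; interest $122.71 → $4,505.09; payment $864.83; balance $3,640.26
Week 6: opening $3,640.26; interest $101.93 → $3,742.19; payment $844.05; balance $2,898.14
Week 7: opening $2,898.14; interest $81.15 → $2,979.29; payment $823.27; balance $2,156.02
Week 8: opening $2,156.02; interest $60.37 → $2,216.39; payment $802.49; balance $1,413.90
Week 9: opening $1,413.90; interest $39.59 → $1,453.49; payment $781.71; balance $671.78
Week 10: opening $671.78; interest $18.81 → $690.59; payment $690.59; balance $0.00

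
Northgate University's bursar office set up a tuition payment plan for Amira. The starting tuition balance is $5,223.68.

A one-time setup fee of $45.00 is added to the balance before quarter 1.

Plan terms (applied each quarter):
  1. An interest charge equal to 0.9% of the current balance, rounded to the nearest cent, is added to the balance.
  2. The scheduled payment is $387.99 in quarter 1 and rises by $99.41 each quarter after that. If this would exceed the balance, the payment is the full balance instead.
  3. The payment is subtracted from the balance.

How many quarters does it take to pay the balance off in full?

Quarter 1: $5,268.68 +$47.42 interest = $5,316.10; pay $387.99 → $4,928.11
Quarter 2: $4,928.11 +$44.35 interest = $4,972.46; pay $487.40 → $4,485.06
Quarter 3: $4,485.06 +$40.37 interest = $4,525.43; pay $586.81 → $3,938.62
Quarter 4: $3,938.62 +$35.45 interest = $3,974.07; pay $686.22 → $3,287.85
Quarter 5: $3,287.85 +$29.59 interest = $3,317.44; pay $785.63 → $2,531.81
Quarter 6: $2,531.81 +$22.79 interest = $2,554.60; pay $885.04 → $1,669.56
Quarter 7: $1,669.56 +$15.03 interest = $1,684.59; pay $984.45 → $700.14
Quarter 8: $700.14 +$6.30 interest = $706.44; pay $706.44 → $0.00
Balance reaches $0.00 in quarter 8.

8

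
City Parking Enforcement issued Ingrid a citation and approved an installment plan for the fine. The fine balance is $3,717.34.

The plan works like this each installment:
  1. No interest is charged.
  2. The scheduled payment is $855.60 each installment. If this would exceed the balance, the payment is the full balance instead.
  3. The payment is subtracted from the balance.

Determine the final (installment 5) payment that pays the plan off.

$294.94

Installment 1: $3,717.34 − $855.60 → $2,861.74
Installment 2: $2,861.74 − $855.60 → $2,006.14
Installment 3: $2,006.14 − $855.60 → $1,150.54
Installment 4: $1,150.54 − $855.60 → $294.94
Installment 5: $294.94 − $294.94 → $0.00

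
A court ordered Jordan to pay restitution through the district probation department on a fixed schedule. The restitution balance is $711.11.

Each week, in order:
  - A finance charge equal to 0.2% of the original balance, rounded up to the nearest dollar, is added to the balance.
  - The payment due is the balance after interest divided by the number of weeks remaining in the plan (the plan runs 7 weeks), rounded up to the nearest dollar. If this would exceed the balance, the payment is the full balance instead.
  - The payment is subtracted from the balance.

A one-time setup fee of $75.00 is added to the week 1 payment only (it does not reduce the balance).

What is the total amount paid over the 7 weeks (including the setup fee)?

$800.11

Week 1: $711.11 +$2.00 interest = $713.11; pay $102.00 (+ $75.00 fee) → $611.11
Week 2: $611.11 +$2.00 interest = $613.11; pay $103.00 → $510.11
Week 3: $510.11 +$2.00 interest = $512.11; pay $103.00 → $409.11
Week 4: $409.11 +$2.00 interest = $411.11; pay $103.00 → $308.11
Week 5: $308.11 +$2.00 interest = $310.11; pay $104.00 → $206.11
Week 6: $206.11 +$2.00 interest = $208.11; pay $105.00 → $103.11
Week 7: $103.11 +$2.00 interest = $105.11; pay $105.11 → $0.00
Total paid: $800.11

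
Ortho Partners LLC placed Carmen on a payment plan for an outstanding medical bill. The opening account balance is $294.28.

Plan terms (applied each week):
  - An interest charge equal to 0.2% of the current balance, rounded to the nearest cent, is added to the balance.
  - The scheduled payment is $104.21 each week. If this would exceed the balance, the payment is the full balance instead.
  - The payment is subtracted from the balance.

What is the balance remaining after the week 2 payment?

$86.83

Week 1: opening $294.28; interest $0.59 → $294.87; payment $104.21; balance $190.66
Week 2: opening $190.66; interest $0.38 → $191.04; payment $104.21; balance $86.83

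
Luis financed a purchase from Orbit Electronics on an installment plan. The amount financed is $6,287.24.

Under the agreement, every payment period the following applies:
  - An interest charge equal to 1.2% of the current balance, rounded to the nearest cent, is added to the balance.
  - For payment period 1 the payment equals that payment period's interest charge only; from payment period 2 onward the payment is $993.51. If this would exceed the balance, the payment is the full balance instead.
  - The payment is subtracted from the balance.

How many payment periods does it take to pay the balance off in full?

Payment period 1: $6,287.24 +$75.45 interest = $6,362.69; pay $75.45 → $6,287.24
Payment period 2: $6,287.24 +$75.45 interest = $6,362.69; pay $993.51 → $5,369.18
Payment period 3: $5,369.18 +$64.43 interest = $5,433.61; pay $993.51 → $4,440.10
Payment period 4: $4,440.10 +$53.28 interest = $4,493.38; pay $993.51 → $3,499.87
Payment period 5: $3,499.87 +$42.00 interest = $3,541.87; pay $993.51 → $2,548.36
Payment period 6: $2,548.36 +$30.58 interest = $2,578.94; pay $993.51 → $1,585.43
Payment period 7: $1,585.43 +$19.03 interest = $1,604.46; pay $993.51 → $610.95
Payment period 8: $610.95 +$7.33 interest = $618.28; pay $618.28 → $0.00
Balance reaches $0.00 in payment period 8.

8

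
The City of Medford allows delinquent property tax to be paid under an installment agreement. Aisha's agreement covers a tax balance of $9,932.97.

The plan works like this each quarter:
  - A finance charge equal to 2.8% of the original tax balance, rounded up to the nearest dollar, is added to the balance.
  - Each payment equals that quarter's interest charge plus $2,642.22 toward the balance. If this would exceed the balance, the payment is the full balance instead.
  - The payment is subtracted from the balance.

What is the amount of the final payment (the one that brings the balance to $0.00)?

$2,285.31

Quarter 1: opening $9,932.97; interest $279.00 → $10,211.97; payment $2,921.22; balance $7,290.75
Quarter 2: opening $7,290.75; interest $279.00 → $7,569.75; payment $2,921.22; balance $4,648.53
Quarter 3: opening $4,648.53; interest $279.00 → $4,927.53; payment $2,921.22; balance $2,006.31
Quarter 4: opening $2,006.31; interest $279.00 → $2,285.31; payment $2,285.31; balance $0.00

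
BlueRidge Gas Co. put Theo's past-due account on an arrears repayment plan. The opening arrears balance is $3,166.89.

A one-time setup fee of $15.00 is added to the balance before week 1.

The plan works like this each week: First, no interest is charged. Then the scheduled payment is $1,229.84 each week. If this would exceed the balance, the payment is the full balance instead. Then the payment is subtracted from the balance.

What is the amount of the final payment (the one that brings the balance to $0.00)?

$722.21

Week 1: opening $3,181.89; payment $1,229.84; balance $1,952.05
Week 2: opening $1,952.05; payment $1,229.84; balance $722.21
Week 3: opening $722.21; payment $722.21; balance $0.00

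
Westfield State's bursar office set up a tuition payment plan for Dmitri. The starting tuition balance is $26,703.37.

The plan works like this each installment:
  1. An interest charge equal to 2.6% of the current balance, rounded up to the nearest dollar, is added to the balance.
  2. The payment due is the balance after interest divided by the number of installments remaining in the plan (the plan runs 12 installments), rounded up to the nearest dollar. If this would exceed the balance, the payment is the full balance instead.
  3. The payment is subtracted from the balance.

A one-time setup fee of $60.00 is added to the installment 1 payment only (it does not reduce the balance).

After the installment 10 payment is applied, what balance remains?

$5,752.37

# | Opening | Interest | Payment | Fee | End bal
1 | $26,703.37 | $695.00 | $2,284.00 | $60.00 | $25,114.37
2 | $25,114.37 | $653.00 | $2,343.00 | — | $23,424.37
3 | $23,424.37 | $610.00 | $2,404.00 | — | $21,630.37
4 | $21,630.37 | $563.00 | $2,466.00 | — | $19,727.37
5 | $19,727.37 | $513.00 | $2,531.00 | — | $17,709.37
6 | $17,709.37 | $461.00 | $2,596.00 | — | $15,574.37
7 | $15,574.37 | $405.00 | $2,664.00 | — | $13,315.37
8 | $13,315.37 | $347.00 | $2,733.00 | — | $10,929.37
9 | $10,929.37 | $285.00 | $2,804.00 | — | $8,410.37
10 | $8,410.37 | $219.00 | $2,877.00 | — | $5,752.37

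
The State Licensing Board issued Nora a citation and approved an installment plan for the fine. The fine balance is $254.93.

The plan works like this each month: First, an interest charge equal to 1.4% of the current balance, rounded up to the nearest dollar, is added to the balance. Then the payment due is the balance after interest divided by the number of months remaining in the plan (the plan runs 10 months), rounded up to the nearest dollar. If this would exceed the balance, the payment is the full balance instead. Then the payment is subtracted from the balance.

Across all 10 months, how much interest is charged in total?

$25.00

# | Opening | Interest | Payment | End bal
1 | $254.93 | $4.00 | $26.00 | $232.93
2 | $232.93 | $4.00 | $27.00 | $209.93
3 | $209.93 | $3.00 | $27.00 | $185.93
4 | $185.93 | $3.00 | $27.00 | $161.93
5 | $161.93 | $3.00 | $28.00 | $136.93
6 | $136.93 | $2.00 | $28.00 | $110.93
7 | $110.93 | $2.00 | $29.00 | $83.93
8 | $83.93 | $2.00 | $29.00 | $56.93
9 | $56.93 | $1.00 | $29.00 | $28.93
10 | $28.93 | $1.00 | $29.93 | $0.00
Total interest: $4.00 + $4.00 + $3.00 + $3.00 + $3.00 + $2.00 + $2.00 + $2.00 + $1.00 + $1.00 = $25.00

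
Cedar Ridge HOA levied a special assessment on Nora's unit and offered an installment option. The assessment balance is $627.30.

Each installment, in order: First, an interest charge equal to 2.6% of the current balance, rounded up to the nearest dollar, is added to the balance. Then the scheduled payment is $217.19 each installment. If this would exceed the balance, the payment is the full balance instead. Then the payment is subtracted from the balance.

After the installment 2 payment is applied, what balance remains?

$221.92

Installment 1: $627.30 +$17.00 interest = $644.30; pay $217.19 → $427.11
Installment 2: $427.11 +$12.00 interest = $439.11; pay $217.19 → $221.92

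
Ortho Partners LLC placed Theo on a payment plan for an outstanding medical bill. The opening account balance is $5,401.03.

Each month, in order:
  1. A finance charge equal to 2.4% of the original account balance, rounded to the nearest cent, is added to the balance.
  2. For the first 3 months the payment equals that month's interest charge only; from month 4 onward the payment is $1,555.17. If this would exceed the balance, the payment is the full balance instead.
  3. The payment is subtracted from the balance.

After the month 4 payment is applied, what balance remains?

$3,975.48

Month 1: opening $5,401.03; interest $129.62 → $5,530.65; payment $129.62; balance $5,401.03
Month 2: opening $5,401.03; interest $129.62 → $5,530.65; payment $129.62; balance $5,401.03
Month 3: opening $5,401.03; interest $129.62 → $5,530.65; payment $129.62; balance $5,401.03
Month 4: opening $5,401.03; interest $129.62 → $5,530.65; payment $1,555.17; balance $3,975.48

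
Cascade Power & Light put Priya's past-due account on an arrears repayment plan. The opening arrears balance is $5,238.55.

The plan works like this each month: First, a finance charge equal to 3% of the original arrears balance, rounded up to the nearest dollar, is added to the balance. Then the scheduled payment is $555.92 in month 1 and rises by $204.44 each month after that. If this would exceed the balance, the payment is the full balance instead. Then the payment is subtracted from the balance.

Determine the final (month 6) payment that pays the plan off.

$1,362.55

Month 1: $5,238.55 +$158.00 interest = $5,396.55; pay $555.92 → $4,840.63
Month 2: $4,840.63 +$158.00 interest = $4,998.63; pay $760.36 → $4,238.27
Month 3: $4,238.27 +$158.00 interest = $4,396.27; pay $964.80 → $3,431.47
Month 4: $3,431.47 +$158.00 interest = $3,589.47; pay $1,169.24 → $2,420.23
Month 5: $2,420.23 +$158.00 interest = $2,578.23; pay $1,373.68 → $1,204.55
Month 6: $1,204.55 +$158.00 interest = $1,362.55; pay $1,362.55 → $0.00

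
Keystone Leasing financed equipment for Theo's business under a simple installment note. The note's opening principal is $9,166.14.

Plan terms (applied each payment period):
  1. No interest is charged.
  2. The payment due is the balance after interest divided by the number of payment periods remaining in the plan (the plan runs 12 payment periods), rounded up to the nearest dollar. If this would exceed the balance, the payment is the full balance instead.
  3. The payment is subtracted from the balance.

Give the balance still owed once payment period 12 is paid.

Payment period 1: $9,166.14 − $764.00 → $8,402.14
Payment period 2: $8,402.14 − $764.00 → $7,638.14
Payment period 3: $7,638.14 − $764.00 → $6,874.14
Payment period 4: $6,874.14 − $764.00 → $6,110.14
Payment period 5: $6,110.14 − $764.00 → $5,346.14
Payment period 6: $5,346.14 − $764.00 → $4,582.14
Payment period 7: $4,582.14 − $764.00 → $3,818.14
Payment period 8: $3,818.14 − $764.00 → $3,054.14
Payment period 9: $3,054.14 − $764.00 → $2,290.14
Payment period 10: $2,290.14 − $764.00 → $1,526.14
Payment period 11: $1,526.14 − $764.00 → $762.14
Payment period 12: $762.14 − $762.14 → $0.00

$0.00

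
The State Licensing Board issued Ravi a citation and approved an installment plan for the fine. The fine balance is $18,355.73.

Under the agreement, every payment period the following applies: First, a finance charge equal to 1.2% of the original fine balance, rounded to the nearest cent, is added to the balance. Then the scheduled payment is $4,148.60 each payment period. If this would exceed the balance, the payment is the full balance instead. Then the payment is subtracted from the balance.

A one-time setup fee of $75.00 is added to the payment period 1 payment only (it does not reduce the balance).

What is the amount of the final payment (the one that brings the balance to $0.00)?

$2,862.68

Payment period 1: opening $18,355.73; interest $220.27 → $18,576.00; payment $4,148.60 (+ $75.00 fee); balance $14,427.40
Payment period 2: opening $14,427.40; interest $220.27 → $14,647.67; payment $4,148.60; balance $10,499.07
Payment period 3: opening $10,499.07; interest $220.27 → $10,719.34; payment $4,148.60; balance $6,570.74
Payment period 4: opening $6,570.74; interest $220.27 → $6,791.01; payment $4,148.60; balance $2,642.41
Payment period 5: opening $2,642.41; interest $220.27 → $2,862.68; payment $2,862.68; balance $0.00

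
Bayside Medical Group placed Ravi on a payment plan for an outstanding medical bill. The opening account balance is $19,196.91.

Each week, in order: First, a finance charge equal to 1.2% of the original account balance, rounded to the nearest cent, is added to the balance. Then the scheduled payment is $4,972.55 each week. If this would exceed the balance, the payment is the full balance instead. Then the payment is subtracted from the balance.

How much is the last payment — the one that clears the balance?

$458.51

Week 1: opening $19,196.91; interest $230.36 → $19,427.27; payment $4,972.55; balance $14,454.72
Week 2: opening $14,454.72; interest $230.36 → $14,685.08; payment $4,972.55; balance $9,712.53
Week 3: opening $9,712.53; interest $230.36 → $9,942.89; payment $4,972.55; balance $4,970.34
Week 4: opening $4,970.34; interest $230.36 → $5,200.70; payment $4,972.55; balance $228.15
Week 5: opening $228.15; interest $230.36 → $458.51; payment $458.51; balance $0.00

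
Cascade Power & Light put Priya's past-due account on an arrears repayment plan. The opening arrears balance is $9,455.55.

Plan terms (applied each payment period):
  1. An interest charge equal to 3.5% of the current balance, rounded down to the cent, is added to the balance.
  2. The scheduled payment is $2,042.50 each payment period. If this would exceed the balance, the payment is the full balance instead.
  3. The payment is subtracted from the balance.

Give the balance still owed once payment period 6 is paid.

$0.00

Payment period 1: opening $9,455.55; interest $330.94 → $9,786.49; payment $2,042.50; balance $7,743.99
Payment period 2: opening $7,743.99; interest $271.03 → $8,015.02; payment $2,042.50; balance $5,972.52
Payment period 3: opening $5,972.52; interest $209.03 → $6,181.55; payment $2,042.50; balance $4,139.05
Payment period 4: opening $4,139.05; interest $144.86 → $4,283.91; payment $2,042.50; balance $2,241.41
Payment period 5: opening $2,241.41; interest $78.44 → $2,319.85; payment $2,042.50; balance $277.35
Payment period 6: opening $277.35; interest $9.70 → $287.05; payment $287.05; balance $0.00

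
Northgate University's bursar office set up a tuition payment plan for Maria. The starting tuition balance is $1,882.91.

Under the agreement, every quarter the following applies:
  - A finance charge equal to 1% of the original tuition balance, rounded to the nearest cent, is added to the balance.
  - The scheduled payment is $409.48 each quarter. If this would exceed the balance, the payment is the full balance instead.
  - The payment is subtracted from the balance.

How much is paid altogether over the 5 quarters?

$1,977.06

Quarter 1: opening $1,882.91; interest $18.83 → $1,901.74; payment $409.48; balance $1,492.26
Quarter 2: opening $1,492.26; interest $18.83 → $1,511.09; payment $409.48; balance $1,101.61
Quarter 3: opening $1,101.61; interest $18.83 → $1,120.44; payment $409.48; balance $710.96
Quarter 4: opening $710.96; interest $18.83 → $729.79; payment $409.48; balance $320.31
Quarter 5: opening $320.31; interest $18.83 → $339.14; payment $339.14; balance $0.00
Total paid: $1,977.06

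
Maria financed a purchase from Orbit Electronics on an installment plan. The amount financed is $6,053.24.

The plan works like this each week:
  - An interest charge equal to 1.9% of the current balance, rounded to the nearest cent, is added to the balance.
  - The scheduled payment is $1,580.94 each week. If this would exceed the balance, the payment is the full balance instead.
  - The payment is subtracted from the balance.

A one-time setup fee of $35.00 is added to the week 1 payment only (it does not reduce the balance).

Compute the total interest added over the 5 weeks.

# | Opening | Interest | Payment | Fee | End bal
1 | $6,053.24 | $115.01 | $1,580.94 | $35.00 | $4,587.31
2 | $4,587.31 | $87.16 | $1,580.94 | — | $3,093.53
3 | $3,093.53 | $58.78 | $1,580.94 | — | $1,571.37
4 | $1,571.37 | $29.86 | $1,580.94 | — | $20.29
5 | $20.29 | $0.39 | $20.68 | — | $0.00
Total interest: $115.01 + $87.16 + $58.78 + $29.86 + $0.39 = $291.20

$291.20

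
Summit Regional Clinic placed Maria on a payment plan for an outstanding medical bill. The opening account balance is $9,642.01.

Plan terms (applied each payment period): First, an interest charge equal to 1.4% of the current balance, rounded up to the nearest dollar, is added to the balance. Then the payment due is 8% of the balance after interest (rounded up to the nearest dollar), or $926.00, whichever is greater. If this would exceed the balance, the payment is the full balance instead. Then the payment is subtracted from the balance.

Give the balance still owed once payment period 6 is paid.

Payment period 1: $9,642.01 +$135.00 interest = $9,777.01; pay $926.00 → $8,851.01
Payment period 2: $8,851.01 +$124.00 interest = $8,975.01; pay $926.00 → $8,049.01
Payment period 3: $8,049.01 +$113.00 interest = $8,162.01; pay $926.00 → $7,236.01
Payment period 4: $7,236.01 +$102.00 interest = $7,338.01; pay $926.00 → $6,412.01
Payment period 5: $6,412.01 +$90.00 interest = $6,502.01; pay $926.00 → $5,576.01
Payment period 6: $5,576.01 +$79.00 interest = $5,655.01; pay $926.00 → $4,729.01

$4,729.01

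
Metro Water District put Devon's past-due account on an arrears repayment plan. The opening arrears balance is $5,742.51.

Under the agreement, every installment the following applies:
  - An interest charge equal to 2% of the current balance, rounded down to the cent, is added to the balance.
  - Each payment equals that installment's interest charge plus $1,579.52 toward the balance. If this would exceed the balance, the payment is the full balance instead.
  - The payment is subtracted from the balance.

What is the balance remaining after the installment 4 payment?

Installment 1: $5,742.51 +$114.85 interest = $5,857.36; pay $1,694.37 → $4,162.99
Installment 2: $4,162.99 +$83.25 interest = $4,246.24; pay $1,662.77 → $2,583.47
Installment 3: $2,583.47 +$51.66 interest = $2,635.13; pay $1,631.18 → $1,003.95
Installment 4: $1,003.95 +$20.07 interest = $1,024.02; pay $1,024.02 → $0.00

$0.00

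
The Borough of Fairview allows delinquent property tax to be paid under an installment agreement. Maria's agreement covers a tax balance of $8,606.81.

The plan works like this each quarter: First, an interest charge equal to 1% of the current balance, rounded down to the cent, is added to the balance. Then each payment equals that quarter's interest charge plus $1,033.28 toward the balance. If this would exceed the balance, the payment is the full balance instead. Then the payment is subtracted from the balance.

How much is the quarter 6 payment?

$1,067.68

# | Opening | Interest | Payment | End bal
1 | $8,606.81 | $86.06 | $1,119.34 | $7,573.53
2 | $7,573.53 | $75.73 | $1,109.01 | $6,540.25
3 | $6,540.25 | $65.40 | $1,098.68 | $5,506.97
4 | $5,506.97 | $55.06 | $1,088.34 | $4,473.69
5 | $4,473.69 | $44.73 | $1,078.01 | $3,440.41
6 | $3,440.41 | $34.40 | $1,067.68 | $2,407.13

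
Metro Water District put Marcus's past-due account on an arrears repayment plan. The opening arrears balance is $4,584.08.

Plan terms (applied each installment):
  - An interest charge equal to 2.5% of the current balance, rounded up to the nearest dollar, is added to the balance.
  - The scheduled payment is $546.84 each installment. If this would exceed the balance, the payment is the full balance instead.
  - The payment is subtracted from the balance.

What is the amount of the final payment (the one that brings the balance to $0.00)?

Installment 1: $4,584.08 +$115.00 interest = $4,699.08; pay $546.84 → $4,152.24
Installment 2: $4,152.24 +$104.00 interest = $4,256.24; pay $546.84 → $3,709.40
Installment 3: $3,709.40 +$93.00 interest = $3,802.40; pay $546.84 → $3,255.56
Installment 4: $3,255.56 +$82.00 interest = $3,337.56; pay $546.84 → $2,790.72
Installment 5: $2,790.72 +$70.00 interest = $2,860.72; pay $546.84 → $2,313.88
Installment 6: $2,313.88 +$58.00 interest = $2,371.88; pay $546.84 → $1,825.04
Installment 7: $1,825.04 +$46.00 interest = $1,871.04; pay $546.84 → $1,324.20
Installment 8: $1,324.20 +$34.00 interest = $1,358.20; pay $546.84 → $811.36
Installment 9: $811.36 +$21.00 interest = $832.36; pay $546.84 → $285.52
Installment 10: $285.52 +$8.00 interest = $293.52; pay $293.52 → $0.00

$293.52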